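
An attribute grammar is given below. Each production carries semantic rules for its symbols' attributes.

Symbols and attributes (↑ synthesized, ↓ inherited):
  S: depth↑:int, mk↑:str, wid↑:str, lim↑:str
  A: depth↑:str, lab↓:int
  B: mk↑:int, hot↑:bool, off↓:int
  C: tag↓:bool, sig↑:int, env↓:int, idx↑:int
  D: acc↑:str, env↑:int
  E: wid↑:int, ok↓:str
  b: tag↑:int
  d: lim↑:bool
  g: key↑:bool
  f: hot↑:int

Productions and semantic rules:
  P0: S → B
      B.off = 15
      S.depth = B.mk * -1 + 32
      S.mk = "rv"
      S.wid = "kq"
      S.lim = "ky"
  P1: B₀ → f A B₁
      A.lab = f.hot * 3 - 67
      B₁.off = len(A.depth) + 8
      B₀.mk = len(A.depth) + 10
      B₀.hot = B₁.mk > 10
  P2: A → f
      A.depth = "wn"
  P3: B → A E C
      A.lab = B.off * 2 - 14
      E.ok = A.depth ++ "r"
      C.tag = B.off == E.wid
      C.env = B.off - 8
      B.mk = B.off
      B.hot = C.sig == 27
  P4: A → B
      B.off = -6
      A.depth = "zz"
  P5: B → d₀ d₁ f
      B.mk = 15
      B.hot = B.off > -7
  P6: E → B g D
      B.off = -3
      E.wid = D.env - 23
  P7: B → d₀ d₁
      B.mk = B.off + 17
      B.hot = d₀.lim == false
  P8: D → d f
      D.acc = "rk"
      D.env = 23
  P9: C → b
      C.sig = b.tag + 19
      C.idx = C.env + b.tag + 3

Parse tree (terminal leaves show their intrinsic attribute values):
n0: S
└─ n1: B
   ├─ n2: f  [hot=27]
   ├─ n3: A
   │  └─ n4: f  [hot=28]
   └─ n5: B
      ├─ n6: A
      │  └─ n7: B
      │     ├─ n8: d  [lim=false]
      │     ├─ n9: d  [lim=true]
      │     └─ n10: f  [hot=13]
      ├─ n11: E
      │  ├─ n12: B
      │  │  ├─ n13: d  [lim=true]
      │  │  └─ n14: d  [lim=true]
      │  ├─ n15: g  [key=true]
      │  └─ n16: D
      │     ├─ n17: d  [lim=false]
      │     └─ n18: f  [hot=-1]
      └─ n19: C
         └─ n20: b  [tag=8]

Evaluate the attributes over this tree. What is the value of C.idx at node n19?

13

1. n1.off = 15  [15]
2. n2.hot = 27  [terminal]
3. n3.lab = 14  [f.hot * 3 - 67]
4. n4.hot = 28  [terminal]
5. n3.depth = "wn"  ["wn"]
6. n5.off = 10  [len(A.depth) + 8]
7. n6.lab = 6  [B.off * 2 - 14]
8. n7.off = -6  [-6]
9. n8.lim = false  [terminal]
10. n9.lim = true  [terminal]
11. n10.hot = 13  [terminal]
12. n7.mk = 15  [15]
13. n7.hot = true  [B.off > -7]
14. n6.depth = "zz"  ["zz"]
15. n11.ok = "zzr"  [A.depth ++ "r"]
16. n12.off = -3  [-3]
17. n13.lim = true  [terminal]
18. n14.lim = true  [terminal]
19. n12.mk = 14  [B.off + 17]
20. n12.hot = false  [d₀.lim == false]
21. n15.key = true  [terminal]
22. n17.lim = false  [terminal]
23. n18.hot = -1  [terminal]
24. n16.acc = "rk"  ["rk"]
25. n16.env = 23  [23]
26. n11.wid = 0  [D.env - 23]
27. n19.tag = false  [B.off == E.wid]
28. n19.env = 2  [B.off - 8]
29. n20.tag = 8  [terminal]
30. n19.sig = 27  [b.tag + 19]
31. n19.idx = 13  [C.env + b.tag + 3]
32. n5.mk = 10  [B.off]
33. n5.hot = true  [C.sig == 27]
34. n1.mk = 12  [len(A.depth) + 10]
35. n1.hot = false  [B₁.mk > 10]
36. n0.depth = 20  [B.mk * -1 + 32]
37. n0.mk = "rv"  ["rv"]
38. n0.wid = "kq"  ["kq"]
39. n0.lim = "ky"  ["ky"]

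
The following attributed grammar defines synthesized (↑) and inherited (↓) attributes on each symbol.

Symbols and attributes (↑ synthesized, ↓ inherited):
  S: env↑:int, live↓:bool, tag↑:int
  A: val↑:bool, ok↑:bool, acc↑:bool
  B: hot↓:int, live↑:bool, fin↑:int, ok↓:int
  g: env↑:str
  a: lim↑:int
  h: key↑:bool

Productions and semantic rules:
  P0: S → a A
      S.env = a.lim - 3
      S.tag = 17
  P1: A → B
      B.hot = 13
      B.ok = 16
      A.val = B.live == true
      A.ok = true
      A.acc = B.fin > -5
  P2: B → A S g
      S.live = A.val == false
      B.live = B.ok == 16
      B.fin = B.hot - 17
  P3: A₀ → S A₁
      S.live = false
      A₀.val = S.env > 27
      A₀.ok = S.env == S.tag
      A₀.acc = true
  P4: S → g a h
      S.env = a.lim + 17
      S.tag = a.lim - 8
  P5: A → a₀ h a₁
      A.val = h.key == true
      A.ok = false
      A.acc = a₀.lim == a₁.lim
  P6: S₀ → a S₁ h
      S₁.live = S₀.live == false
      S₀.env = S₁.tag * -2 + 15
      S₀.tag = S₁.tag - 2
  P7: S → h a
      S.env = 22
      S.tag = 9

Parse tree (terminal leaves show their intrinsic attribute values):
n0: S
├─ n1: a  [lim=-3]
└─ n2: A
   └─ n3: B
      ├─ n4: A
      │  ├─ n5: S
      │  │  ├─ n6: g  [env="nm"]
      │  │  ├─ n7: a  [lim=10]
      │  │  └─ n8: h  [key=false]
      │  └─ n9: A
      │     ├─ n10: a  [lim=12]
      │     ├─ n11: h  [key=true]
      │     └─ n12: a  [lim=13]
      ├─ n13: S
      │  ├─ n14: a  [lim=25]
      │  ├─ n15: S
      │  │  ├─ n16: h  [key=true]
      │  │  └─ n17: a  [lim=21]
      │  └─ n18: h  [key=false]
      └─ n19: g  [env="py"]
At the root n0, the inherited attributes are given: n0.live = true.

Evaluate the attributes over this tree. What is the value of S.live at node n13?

1. n0.live = true  [given at root]
2. n1.lim = -3  [terminal]
3. n3.hot = 13  [13]
4. n3.ok = 16  [16]
5. n5.live = false  [false]
6. n6.env = "nm"  [terminal]
7. n7.lim = 10  [terminal]
8. n8.key = false  [terminal]
9. n5.env = 27  [a.lim + 17]
10. n5.tag = 2  [a.lim - 8]
11. n10.lim = 12  [terminal]
12. n11.key = true  [terminal]
13. n12.lim = 13  [terminal]
14. n9.val = true  [h.key == true]
15. n9.ok = false  [false]
16. n9.acc = false  [a₀.lim == a₁.lim]
17. n4.val = false  [S.env > 27]
18. n4.ok = false  [S.env == S.tag]
19. n4.acc = true  [true]
20. n13.live = true  [A.val == false]
21. n14.lim = 25  [terminal]
22. n15.live = false  [S₀.live == false]
23. n16.key = true  [terminal]
24. n17.lim = 21  [terminal]
25. n15.env = 22  [22]
26. n15.tag = 9  [9]
27. n18.key = false  [terminal]
28. n13.env = -3  [S₁.tag * -2 + 15]
29. n13.tag = 7  [S₁.tag - 2]
30. n19.env = "py"  [terminal]
31. n3.live = true  [B.ok == 16]
32. n3.fin = -4  [B.hot - 17]
33. n2.val = true  [B.live == true]
34. n2.ok = true  [true]
35. n2.acc = true  [B.fin > -5]
36. n0.env = -6  [a.lim - 3]
37. n0.tag = 17  [17]

true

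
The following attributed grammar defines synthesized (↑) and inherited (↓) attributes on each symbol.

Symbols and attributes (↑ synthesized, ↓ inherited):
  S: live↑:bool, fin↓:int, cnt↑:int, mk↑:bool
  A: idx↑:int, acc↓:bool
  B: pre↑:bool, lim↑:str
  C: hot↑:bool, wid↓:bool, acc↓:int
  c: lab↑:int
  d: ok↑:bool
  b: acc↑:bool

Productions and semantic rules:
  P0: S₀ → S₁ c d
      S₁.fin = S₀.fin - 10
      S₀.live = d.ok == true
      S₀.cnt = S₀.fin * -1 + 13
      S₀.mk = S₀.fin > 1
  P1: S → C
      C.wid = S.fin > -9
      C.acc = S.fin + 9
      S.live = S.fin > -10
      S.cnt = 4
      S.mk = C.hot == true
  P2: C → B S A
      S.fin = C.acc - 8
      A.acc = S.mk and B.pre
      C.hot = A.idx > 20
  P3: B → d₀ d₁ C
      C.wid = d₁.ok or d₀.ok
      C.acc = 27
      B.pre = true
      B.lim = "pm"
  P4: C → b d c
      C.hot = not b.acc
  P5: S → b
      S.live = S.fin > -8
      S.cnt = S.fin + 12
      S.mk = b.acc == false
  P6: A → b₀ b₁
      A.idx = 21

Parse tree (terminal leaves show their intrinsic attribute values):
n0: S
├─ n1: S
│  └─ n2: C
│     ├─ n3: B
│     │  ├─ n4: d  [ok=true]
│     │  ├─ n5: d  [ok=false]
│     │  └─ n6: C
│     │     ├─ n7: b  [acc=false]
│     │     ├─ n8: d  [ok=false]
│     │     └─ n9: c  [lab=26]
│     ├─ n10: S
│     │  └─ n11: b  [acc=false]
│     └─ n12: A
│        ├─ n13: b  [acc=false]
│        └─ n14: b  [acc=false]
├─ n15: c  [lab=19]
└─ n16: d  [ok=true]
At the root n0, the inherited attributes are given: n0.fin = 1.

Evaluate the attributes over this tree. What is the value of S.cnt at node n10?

4

1. n0.fin = 1  [given at root]
2. n1.fin = -9  [S₀.fin - 10]
3. n2.wid = false  [S.fin > -9]
4. n2.acc = 0  [S.fin + 9]
5. n4.ok = true  [terminal]
6. n5.ok = false  [terminal]
7. n6.wid = true  [d₁.ok or d₀.ok]
8. n6.acc = 27  [27]
9. n7.acc = false  [terminal]
10. n8.ok = false  [terminal]
11. n9.lab = 26  [terminal]
12. n6.hot = true  [not b.acc]
13. n3.pre = true  [true]
14. n3.lim = "pm"  ["pm"]
15. n10.fin = -8  [C.acc - 8]
16. n11.acc = false  [terminal]
17. n10.live = false  [S.fin > -8]
18. n10.cnt = 4  [S.fin + 12]
19. n10.mk = true  [b.acc == false]
20. n12.acc = true  [S.mk and B.pre]
21. n13.acc = false  [terminal]
22. n14.acc = false  [terminal]
23. n12.idx = 21  [21]
24. n2.hot = true  [A.idx > 20]
25. n1.live = true  [S.fin > -10]
26. n1.cnt = 4  [4]
27. n1.mk = true  [C.hot == true]
28. n15.lab = 19  [terminal]
29. n16.ok = true  [terminal]
30. n0.live = true  [d.ok == true]
31. n0.cnt = 12  [S₀.fin * -1 + 13]
32. n0.mk = false  [S₀.fin > 1]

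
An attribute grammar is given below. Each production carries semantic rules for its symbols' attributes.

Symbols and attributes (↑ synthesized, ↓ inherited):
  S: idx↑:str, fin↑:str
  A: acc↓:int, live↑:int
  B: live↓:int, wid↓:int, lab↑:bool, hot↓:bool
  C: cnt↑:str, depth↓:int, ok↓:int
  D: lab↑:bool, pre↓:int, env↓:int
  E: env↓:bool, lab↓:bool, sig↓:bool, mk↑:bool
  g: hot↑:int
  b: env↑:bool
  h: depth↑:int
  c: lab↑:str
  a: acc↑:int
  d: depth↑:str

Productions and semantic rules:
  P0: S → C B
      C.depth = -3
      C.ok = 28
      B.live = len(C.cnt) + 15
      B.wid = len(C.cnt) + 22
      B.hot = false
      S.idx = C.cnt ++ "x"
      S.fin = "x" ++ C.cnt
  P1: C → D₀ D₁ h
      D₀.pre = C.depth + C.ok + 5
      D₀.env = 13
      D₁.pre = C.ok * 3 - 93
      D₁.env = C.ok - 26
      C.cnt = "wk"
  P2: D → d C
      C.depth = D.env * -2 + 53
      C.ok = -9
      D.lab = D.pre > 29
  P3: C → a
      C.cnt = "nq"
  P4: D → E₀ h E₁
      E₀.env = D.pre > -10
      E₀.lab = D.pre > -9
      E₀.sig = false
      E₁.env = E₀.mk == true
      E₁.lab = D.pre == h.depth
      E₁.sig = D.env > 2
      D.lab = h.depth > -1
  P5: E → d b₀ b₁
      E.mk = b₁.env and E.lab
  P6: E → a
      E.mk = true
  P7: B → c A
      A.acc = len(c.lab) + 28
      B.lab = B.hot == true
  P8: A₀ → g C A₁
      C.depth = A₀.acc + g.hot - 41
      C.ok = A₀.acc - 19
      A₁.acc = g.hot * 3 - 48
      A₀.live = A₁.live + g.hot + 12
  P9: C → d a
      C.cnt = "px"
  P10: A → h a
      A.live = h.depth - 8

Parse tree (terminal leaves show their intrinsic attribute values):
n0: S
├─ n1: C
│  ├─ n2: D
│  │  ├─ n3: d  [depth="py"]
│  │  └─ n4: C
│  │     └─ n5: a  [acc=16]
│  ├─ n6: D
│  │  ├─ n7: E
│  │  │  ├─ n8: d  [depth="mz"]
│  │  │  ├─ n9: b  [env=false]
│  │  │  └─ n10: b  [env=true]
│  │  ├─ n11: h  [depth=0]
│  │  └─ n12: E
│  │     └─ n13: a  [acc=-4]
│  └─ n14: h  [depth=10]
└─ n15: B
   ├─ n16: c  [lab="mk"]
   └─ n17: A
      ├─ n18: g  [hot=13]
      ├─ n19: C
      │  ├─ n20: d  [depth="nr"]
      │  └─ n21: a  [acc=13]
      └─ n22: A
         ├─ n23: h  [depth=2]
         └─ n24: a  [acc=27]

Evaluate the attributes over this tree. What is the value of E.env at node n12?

1. n1.depth = -3  [-3]
2. n1.ok = 28  [28]
3. n2.pre = 30  [C.depth + C.ok + 5]
4. n2.env = 13  [13]
5. n3.depth = "py"  [terminal]
6. n4.depth = 27  [D.env * -2 + 53]
7. n4.ok = -9  [-9]
8. n5.acc = 16  [terminal]
9. n4.cnt = "nq"  ["nq"]
10. n2.lab = true  [D.pre > 29]
11. n6.pre = -9  [C.ok * 3 - 93]
12. n6.env = 2  [C.ok - 26]
13. n7.env = true  [D.pre > -10]
14. n7.lab = false  [D.pre > -9]
15. n7.sig = false  [false]
16. n8.depth = "mz"  [terminal]
17. n9.env = false  [terminal]
18. n10.env = true  [terminal]
19. n7.mk = false  [b₁.env and E.lab]
20. n11.depth = 0  [terminal]
21. n12.env = false  [E₀.mk == true]
22. n12.lab = false  [D.pre == h.depth]
23. n12.sig = false  [D.env > 2]
24. n13.acc = -4  [terminal]
25. n12.mk = true  [true]
26. n6.lab = true  [h.depth > -1]
27. n14.depth = 10  [terminal]
28. n1.cnt = "wk"  ["wk"]
29. n15.live = 17  [len(C.cnt) + 15]
30. n15.wid = 24  [len(C.cnt) + 22]
31. n15.hot = false  [false]
32. n16.lab = "mk"  [terminal]
33. n17.acc = 30  [len(c.lab) + 28]
34. n18.hot = 13  [terminal]
35. n19.depth = 2  [A₀.acc + g.hot - 41]
36. n19.ok = 11  [A₀.acc - 19]
37. n20.depth = "nr"  [terminal]
38. n21.acc = 13  [terminal]
39. n19.cnt = "px"  ["px"]
40. n22.acc = -9  [g.hot * 3 - 48]
41. n23.depth = 2  [terminal]
42. n24.acc = 27  [terminal]
43. n22.live = -6  [h.depth - 8]
44. n17.live = 19  [A₁.live + g.hot + 12]
45. n15.lab = false  [B.hot == true]
46. n0.idx = "wkx"  [C.cnt ++ "x"]
47. n0.fin = "xwk"  ["x" ++ C.cnt]

false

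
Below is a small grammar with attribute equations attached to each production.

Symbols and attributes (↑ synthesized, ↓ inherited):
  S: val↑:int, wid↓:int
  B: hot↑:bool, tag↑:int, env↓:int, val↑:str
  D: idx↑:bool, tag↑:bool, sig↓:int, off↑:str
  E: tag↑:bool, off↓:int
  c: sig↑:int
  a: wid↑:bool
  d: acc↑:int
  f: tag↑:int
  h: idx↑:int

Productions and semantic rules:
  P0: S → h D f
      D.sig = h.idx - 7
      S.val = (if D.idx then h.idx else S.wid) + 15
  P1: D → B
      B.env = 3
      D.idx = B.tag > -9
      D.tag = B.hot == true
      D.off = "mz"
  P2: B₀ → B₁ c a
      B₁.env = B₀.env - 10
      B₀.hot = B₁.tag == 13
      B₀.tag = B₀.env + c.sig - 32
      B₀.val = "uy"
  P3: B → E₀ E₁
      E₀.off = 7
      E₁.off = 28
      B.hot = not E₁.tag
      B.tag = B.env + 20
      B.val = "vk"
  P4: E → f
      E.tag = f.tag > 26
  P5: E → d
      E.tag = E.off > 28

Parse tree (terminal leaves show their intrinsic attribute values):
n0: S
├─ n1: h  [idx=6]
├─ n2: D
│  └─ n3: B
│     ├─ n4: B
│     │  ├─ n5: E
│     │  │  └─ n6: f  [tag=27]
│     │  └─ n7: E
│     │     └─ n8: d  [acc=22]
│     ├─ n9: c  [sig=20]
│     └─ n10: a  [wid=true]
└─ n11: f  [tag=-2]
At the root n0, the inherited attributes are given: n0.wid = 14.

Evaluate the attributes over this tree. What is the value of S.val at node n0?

29

1. n0.wid = 14  [given at root]
2. n1.idx = 6  [terminal]
3. n2.sig = -1  [h.idx - 7]
4. n3.env = 3  [3]
5. n4.env = -7  [B₀.env - 10]
6. n5.off = 7  [7]
7. n6.tag = 27  [terminal]
8. n5.tag = true  [f.tag > 26]
9. n7.off = 28  [28]
10. n8.acc = 22  [terminal]
11. n7.tag = false  [E.off > 28]
12. n4.hot = true  [not E₁.tag]
13. n4.tag = 13  [B.env + 20]
14. n4.val = "vk"  ["vk"]
15. n9.sig = 20  [terminal]
16. n10.wid = true  [terminal]
17. n3.hot = true  [B₁.tag == 13]
18. n3.tag = -9  [B₀.env + c.sig - 32]
19. n3.val = "uy"  ["uy"]
20. n2.idx = false  [B.tag > -9]
21. n2.tag = true  [B.hot == true]
22. n2.off = "mz"  ["mz"]
23. n11.tag = -2  [terminal]
24. n0.val = 29  [(if D.idx then h.idx else S.wid) + 15]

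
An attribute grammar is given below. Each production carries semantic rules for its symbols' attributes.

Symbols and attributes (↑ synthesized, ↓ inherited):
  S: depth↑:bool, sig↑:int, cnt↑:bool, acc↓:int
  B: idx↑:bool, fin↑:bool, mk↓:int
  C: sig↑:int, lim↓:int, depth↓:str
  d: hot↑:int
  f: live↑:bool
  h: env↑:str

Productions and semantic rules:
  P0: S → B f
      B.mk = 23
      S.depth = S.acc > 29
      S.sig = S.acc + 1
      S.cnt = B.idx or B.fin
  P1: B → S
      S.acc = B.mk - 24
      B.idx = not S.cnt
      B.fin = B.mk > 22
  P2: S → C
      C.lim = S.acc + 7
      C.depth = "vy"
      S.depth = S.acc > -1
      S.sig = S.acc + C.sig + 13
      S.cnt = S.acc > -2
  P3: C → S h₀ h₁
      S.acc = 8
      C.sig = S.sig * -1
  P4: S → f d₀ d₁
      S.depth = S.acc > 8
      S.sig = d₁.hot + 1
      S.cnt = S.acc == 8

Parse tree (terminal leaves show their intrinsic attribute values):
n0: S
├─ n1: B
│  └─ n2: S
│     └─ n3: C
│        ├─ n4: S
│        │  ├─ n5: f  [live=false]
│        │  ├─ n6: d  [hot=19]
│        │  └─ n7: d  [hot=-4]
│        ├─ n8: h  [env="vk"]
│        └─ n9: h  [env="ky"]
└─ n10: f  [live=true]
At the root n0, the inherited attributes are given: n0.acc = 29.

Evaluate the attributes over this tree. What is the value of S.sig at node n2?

15

1. n0.acc = 29  [given at root]
2. n1.mk = 23  [23]
3. n2.acc = -1  [B.mk - 24]
4. n3.lim = 6  [S.acc + 7]
5. n3.depth = "vy"  ["vy"]
6. n4.acc = 8  [8]
7. n5.live = false  [terminal]
8. n6.hot = 19  [terminal]
9. n7.hot = -4  [terminal]
10. n4.depth = false  [S.acc > 8]
11. n4.sig = -3  [d₁.hot + 1]
12. n4.cnt = true  [S.acc == 8]
13. n8.env = "vk"  [terminal]
14. n9.env = "ky"  [terminal]
15. n3.sig = 3  [S.sig * -1]
16. n2.depth = false  [S.acc > -1]
17. n2.sig = 15  [S.acc + C.sig + 13]
18. n2.cnt = true  [S.acc > -2]
19. n1.idx = false  [not S.cnt]
20. n1.fin = true  [B.mk > 22]
21. n10.live = true  [terminal]
22. n0.depth = false  [S.acc > 29]
23. n0.sig = 30  [S.acc + 1]
24. n0.cnt = true  [B.idx or B.fin]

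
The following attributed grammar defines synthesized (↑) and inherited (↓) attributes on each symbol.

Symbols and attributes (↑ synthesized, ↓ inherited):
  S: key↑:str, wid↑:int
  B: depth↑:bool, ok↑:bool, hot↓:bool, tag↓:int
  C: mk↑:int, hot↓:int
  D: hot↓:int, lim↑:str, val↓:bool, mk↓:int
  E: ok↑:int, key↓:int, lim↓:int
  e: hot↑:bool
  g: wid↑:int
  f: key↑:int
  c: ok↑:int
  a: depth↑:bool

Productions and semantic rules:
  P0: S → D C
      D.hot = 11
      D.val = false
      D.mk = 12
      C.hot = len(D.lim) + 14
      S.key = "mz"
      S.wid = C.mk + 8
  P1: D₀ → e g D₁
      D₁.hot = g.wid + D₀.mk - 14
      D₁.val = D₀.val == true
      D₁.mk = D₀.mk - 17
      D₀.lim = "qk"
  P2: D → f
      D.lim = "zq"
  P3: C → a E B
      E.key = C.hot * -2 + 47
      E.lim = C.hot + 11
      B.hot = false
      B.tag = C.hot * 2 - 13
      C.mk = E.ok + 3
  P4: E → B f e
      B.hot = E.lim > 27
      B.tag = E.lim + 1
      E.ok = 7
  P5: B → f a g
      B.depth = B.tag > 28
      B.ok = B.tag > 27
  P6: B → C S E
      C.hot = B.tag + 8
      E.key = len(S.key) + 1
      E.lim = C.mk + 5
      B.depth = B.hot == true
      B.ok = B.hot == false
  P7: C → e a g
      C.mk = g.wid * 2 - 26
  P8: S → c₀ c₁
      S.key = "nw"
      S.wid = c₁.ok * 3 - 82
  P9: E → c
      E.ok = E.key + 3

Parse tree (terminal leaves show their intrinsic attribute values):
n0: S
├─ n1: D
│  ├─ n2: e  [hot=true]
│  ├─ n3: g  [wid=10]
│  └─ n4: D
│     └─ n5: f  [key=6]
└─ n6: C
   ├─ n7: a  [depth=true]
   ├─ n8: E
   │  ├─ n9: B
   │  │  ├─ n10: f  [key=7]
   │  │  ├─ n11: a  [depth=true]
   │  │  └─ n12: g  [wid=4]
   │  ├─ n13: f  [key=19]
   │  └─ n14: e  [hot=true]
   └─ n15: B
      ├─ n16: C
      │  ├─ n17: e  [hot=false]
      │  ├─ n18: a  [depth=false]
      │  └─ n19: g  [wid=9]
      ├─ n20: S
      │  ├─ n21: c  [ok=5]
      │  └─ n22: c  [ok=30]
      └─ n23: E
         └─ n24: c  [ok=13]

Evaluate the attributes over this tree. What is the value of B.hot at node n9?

false

1. n1.hot = 11  [11]
2. n1.val = false  [false]
3. n1.mk = 12  [12]
4. n2.hot = true  [terminal]
5. n3.wid = 10  [terminal]
6. n4.hot = 8  [g.wid + D₀.mk - 14]
7. n4.val = false  [D₀.val == true]
8. n4.mk = -5  [D₀.mk - 17]
9. n5.key = 6  [terminal]
10. n4.lim = "zq"  ["zq"]
11. n1.lim = "qk"  ["qk"]
12. n6.hot = 16  [len(D.lim) + 14]
13. n7.depth = true  [terminal]
14. n8.key = 15  [C.hot * -2 + 47]
15. n8.lim = 27  [C.hot + 11]
16. n9.hot = false  [E.lim > 27]
17. n9.tag = 28  [E.lim + 1]
18. n10.key = 7  [terminal]
19. n11.depth = true  [terminal]
20. n12.wid = 4  [terminal]
21. n9.depth = false  [B.tag > 28]
22. n9.ok = true  [B.tag > 27]
23. n13.key = 19  [terminal]
24. n14.hot = true  [terminal]
25. n8.ok = 7  [7]
26. n15.hot = false  [false]
27. n15.tag = 19  [C.hot * 2 - 13]
28. n16.hot = 27  [B.tag + 8]
29. n17.hot = false  [terminal]
30. n18.depth = false  [terminal]
31. n19.wid = 9  [terminal]
32. n16.mk = -8  [g.wid * 2 - 26]
33. n21.ok = 5  [terminal]
34. n22.ok = 30  [terminal]
35. n20.key = "nw"  ["nw"]
36. n20.wid = 8  [c₁.ok * 3 - 82]
37. n23.key = 3  [len(S.key) + 1]
38. n23.lim = -3  [C.mk + 5]
39. n24.ok = 13  [terminal]
40. n23.ok = 6  [E.key + 3]
41. n15.depth = false  [B.hot == true]
42. n15.ok = true  [B.hot == false]
43. n6.mk = 10  [E.ok + 3]
44. n0.key = "mz"  ["mz"]
45. n0.wid = 18  [C.mk + 8]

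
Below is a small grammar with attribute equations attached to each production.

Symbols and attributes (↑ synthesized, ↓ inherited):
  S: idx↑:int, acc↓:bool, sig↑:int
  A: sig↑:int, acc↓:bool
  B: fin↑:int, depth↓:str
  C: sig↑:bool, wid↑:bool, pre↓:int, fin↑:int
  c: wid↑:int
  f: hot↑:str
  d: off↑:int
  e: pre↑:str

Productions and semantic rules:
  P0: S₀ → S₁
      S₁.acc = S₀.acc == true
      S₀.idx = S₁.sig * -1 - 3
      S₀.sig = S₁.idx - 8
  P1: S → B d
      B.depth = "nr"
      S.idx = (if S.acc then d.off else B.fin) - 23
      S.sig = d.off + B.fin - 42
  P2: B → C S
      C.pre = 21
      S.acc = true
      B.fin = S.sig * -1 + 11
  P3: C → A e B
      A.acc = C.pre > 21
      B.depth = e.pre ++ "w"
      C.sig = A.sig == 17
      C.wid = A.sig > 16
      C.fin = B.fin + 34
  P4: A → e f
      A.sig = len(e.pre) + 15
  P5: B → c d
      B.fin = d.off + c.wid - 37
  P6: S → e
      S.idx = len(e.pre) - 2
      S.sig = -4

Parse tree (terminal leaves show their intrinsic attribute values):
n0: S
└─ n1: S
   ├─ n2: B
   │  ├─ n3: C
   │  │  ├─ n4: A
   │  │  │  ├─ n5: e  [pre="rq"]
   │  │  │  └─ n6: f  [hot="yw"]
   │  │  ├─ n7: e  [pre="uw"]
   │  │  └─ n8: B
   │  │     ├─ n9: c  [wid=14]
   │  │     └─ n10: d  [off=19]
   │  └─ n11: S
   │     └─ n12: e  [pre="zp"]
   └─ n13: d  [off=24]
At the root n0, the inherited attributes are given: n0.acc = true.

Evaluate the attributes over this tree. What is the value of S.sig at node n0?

1. n0.acc = true  [given at root]
2. n1.acc = true  [S₀.acc == true]
3. n2.depth = "nr"  ["nr"]
4. n3.pre = 21  [21]
5. n4.acc = false  [C.pre > 21]
6. n5.pre = "rq"  [terminal]
7. n6.hot = "yw"  [terminal]
8. n4.sig = 17  [len(e.pre) + 15]
9. n7.pre = "uw"  [terminal]
10. n8.depth = "uww"  [e.pre ++ "w"]
11. n9.wid = 14  [terminal]
12. n10.off = 19  [terminal]
13. n8.fin = -4  [d.off + c.wid - 37]
14. n3.sig = true  [A.sig == 17]
15. n3.wid = true  [A.sig > 16]
16. n3.fin = 30  [B.fin + 34]
17. n11.acc = true  [true]
18. n12.pre = "zp"  [terminal]
19. n11.idx = 0  [len(e.pre) - 2]
20. n11.sig = -4  [-4]
21. n2.fin = 15  [S.sig * -1 + 11]
22. n13.off = 24  [terminal]
23. n1.idx = 1  [(if S.acc then d.off else B.fin) - 23]
24. n1.sig = -3  [d.off + B.fin - 42]
25. n0.idx = 0  [S₁.sig * -1 - 3]
26. n0.sig = -7  [S₁.idx - 8]

-7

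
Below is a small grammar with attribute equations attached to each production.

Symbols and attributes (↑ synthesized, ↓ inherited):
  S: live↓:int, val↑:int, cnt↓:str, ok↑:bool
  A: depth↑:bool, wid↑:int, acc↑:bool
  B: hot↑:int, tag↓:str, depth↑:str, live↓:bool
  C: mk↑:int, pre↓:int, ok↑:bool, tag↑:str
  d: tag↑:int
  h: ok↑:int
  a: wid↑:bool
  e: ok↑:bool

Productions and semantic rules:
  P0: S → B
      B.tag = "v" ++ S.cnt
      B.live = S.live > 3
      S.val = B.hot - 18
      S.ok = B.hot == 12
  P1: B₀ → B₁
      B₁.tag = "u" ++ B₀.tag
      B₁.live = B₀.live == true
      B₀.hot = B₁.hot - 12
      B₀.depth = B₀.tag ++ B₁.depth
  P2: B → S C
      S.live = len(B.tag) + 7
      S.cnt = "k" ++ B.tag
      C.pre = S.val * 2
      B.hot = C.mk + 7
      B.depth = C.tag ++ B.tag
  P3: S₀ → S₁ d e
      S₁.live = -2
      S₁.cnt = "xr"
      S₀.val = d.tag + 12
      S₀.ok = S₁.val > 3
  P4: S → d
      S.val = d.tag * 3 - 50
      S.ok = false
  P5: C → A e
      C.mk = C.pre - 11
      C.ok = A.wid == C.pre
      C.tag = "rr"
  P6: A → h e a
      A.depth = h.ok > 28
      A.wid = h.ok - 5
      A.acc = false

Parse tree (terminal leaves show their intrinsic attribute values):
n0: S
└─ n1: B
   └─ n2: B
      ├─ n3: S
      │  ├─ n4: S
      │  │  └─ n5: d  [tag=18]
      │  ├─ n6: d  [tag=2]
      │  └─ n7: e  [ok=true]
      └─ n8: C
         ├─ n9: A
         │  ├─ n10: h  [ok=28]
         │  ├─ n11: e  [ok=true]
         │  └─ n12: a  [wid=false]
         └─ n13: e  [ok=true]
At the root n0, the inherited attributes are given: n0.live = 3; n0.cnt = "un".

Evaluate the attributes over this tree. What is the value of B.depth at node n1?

1. n0.live = 3  [given at root]
2. n0.cnt = "un"  [given at root]
3. n1.tag = "vun"  ["v" ++ S.cnt]
4. n1.live = false  [S.live > 3]
5. n2.tag = "uvun"  ["u" ++ B₀.tag]
6. n2.live = false  [B₀.live == true]
7. n3.live = 11  [len(B.tag) + 7]
8. n3.cnt = "kuvun"  ["k" ++ B.tag]
9. n4.live = -2  [-2]
10. n4.cnt = "xr"  ["xr"]
11. n5.tag = 18  [terminal]
12. n4.val = 4  [d.tag * 3 - 50]
13. n4.ok = false  [false]
14. n6.tag = 2  [terminal]
15. n7.ok = true  [terminal]
16. n3.val = 14  [d.tag + 12]
17. n3.ok = true  [S₁.val > 3]
18. n8.pre = 28  [S.val * 2]
19. n10.ok = 28  [terminal]
20. n11.ok = true  [terminal]
21. n12.wid = false  [terminal]
22. n9.depth = false  [h.ok > 28]
23. n9.wid = 23  [h.ok - 5]
24. n9.acc = false  [false]
25. n13.ok = true  [terminal]
26. n8.mk = 17  [C.pre - 11]
27. n8.ok = false  [A.wid == C.pre]
28. n8.tag = "rr"  ["rr"]
29. n2.hot = 24  [C.mk + 7]
30. n2.depth = "rruvun"  [C.tag ++ B.tag]
31. n1.hot = 12  [B₁.hot - 12]
32. n1.depth = "vunrruvun"  [B₀.tag ++ B₁.depth]
33. n0.val = -6  [B.hot - 18]
34. n0.ok = true  [B.hot == 12]

"vunrruvun"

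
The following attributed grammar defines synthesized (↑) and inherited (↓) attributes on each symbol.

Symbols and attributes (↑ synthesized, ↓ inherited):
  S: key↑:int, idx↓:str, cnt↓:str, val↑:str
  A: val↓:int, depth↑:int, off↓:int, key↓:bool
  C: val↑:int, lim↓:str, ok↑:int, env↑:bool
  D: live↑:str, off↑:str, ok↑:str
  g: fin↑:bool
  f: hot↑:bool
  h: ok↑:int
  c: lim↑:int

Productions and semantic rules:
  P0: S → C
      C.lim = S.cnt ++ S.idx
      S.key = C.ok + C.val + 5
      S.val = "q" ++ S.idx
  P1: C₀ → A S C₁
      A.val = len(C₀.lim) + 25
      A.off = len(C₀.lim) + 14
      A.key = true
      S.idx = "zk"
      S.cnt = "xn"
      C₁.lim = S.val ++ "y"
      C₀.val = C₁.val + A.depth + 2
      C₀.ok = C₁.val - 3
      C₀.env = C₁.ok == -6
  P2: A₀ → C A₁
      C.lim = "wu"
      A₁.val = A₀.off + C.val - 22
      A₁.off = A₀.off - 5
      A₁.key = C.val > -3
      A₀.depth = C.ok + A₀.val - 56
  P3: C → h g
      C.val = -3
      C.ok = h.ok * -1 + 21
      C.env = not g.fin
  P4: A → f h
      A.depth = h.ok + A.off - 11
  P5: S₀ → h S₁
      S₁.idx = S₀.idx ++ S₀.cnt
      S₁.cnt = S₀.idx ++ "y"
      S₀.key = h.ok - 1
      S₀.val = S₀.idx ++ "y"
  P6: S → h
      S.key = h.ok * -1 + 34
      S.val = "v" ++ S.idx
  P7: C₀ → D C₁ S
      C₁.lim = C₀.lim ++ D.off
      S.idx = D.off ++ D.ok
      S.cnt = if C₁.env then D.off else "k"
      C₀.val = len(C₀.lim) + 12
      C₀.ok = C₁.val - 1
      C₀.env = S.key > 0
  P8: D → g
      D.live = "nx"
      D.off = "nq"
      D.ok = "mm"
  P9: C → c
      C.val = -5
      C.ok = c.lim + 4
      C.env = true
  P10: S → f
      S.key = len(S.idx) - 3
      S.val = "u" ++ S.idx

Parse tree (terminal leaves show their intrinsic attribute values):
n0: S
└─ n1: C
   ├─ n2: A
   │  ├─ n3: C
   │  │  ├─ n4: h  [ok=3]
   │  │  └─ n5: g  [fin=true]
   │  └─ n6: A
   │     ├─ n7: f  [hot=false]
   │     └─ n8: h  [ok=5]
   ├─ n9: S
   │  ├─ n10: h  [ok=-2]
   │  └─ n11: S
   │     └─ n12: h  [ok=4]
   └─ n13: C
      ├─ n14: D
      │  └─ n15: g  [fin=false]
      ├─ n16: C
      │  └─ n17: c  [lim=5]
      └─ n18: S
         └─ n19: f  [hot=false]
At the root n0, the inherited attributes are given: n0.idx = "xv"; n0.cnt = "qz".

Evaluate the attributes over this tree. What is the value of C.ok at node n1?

1. n0.idx = "xv"  [given at root]
2. n0.cnt = "qz"  [given at root]
3. n1.lim = "qzxv"  [S.cnt ++ S.idx]
4. n2.val = 29  [len(C₀.lim) + 25]
5. n2.off = 18  [len(C₀.lim) + 14]
6. n2.key = true  [true]
7. n3.lim = "wu"  ["wu"]
8. n4.ok = 3  [terminal]
9. n5.fin = true  [terminal]
10. n3.val = -3  [-3]
11. n3.ok = 18  [h.ok * -1 + 21]
12. n3.env = false  [not g.fin]
13. n6.val = -7  [A₀.off + C.val - 22]
14. n6.off = 13  [A₀.off - 5]
15. n6.key = false  [C.val > -3]
16. n7.hot = false  [terminal]
17. n8.ok = 5  [terminal]
18. n6.depth = 7  [h.ok + A.off - 11]
19. n2.depth = -9  [C.ok + A₀.val - 56]
20. n9.idx = "zk"  ["zk"]
21. n9.cnt = "xn"  ["xn"]
22. n10.ok = -2  [terminal]
23. n11.idx = "zkxn"  [S₀.idx ++ S₀.cnt]
24. n11.cnt = "zky"  [S₀.idx ++ "y"]
25. n12.ok = 4  [terminal]
26. n11.key = 30  [h.ok * -1 + 34]
27. n11.val = "vzkxn"  ["v" ++ S.idx]
28. n9.key = -3  [h.ok - 1]
29. n9.val = "zky"  [S₀.idx ++ "y"]
30. n13.lim = "zkyy"  [S.val ++ "y"]
31. n15.fin = false  [terminal]
32. n14.live = "nx"  ["nx"]
33. n14.off = "nq"  ["nq"]
34. n14.ok = "mm"  ["mm"]
35. n16.lim = "zkyynq"  [C₀.lim ++ D.off]
36. n17.lim = 5  [terminal]
37. n16.val = -5  [-5]
38. n16.ok = 9  [c.lim + 4]
39. n16.env = true  [true]
40. n18.idx = "nqmm"  [D.off ++ D.ok]
41. n18.cnt = "nq"  [if C₁.env then D.off else "k"]
42. n19.hot = false  [terminal]
43. n18.key = 1  [len(S.idx) - 3]
44. n18.val = "unqmm"  ["u" ++ S.idx]
45. n13.val = 16  [len(C₀.lim) + 12]
46. n13.ok = -6  [C₁.val - 1]
47. n13.env = true  [S.key > 0]
48. n1.val = 9  [C₁.val + A.depth + 2]
49. n1.ok = 13  [C₁.val - 3]
50. n1.env = true  [C₁.ok == -6]
51. n0.key = 27  [C.ok + C.val + 5]
52. n0.val = "qxv"  ["q" ++ S.idx]

13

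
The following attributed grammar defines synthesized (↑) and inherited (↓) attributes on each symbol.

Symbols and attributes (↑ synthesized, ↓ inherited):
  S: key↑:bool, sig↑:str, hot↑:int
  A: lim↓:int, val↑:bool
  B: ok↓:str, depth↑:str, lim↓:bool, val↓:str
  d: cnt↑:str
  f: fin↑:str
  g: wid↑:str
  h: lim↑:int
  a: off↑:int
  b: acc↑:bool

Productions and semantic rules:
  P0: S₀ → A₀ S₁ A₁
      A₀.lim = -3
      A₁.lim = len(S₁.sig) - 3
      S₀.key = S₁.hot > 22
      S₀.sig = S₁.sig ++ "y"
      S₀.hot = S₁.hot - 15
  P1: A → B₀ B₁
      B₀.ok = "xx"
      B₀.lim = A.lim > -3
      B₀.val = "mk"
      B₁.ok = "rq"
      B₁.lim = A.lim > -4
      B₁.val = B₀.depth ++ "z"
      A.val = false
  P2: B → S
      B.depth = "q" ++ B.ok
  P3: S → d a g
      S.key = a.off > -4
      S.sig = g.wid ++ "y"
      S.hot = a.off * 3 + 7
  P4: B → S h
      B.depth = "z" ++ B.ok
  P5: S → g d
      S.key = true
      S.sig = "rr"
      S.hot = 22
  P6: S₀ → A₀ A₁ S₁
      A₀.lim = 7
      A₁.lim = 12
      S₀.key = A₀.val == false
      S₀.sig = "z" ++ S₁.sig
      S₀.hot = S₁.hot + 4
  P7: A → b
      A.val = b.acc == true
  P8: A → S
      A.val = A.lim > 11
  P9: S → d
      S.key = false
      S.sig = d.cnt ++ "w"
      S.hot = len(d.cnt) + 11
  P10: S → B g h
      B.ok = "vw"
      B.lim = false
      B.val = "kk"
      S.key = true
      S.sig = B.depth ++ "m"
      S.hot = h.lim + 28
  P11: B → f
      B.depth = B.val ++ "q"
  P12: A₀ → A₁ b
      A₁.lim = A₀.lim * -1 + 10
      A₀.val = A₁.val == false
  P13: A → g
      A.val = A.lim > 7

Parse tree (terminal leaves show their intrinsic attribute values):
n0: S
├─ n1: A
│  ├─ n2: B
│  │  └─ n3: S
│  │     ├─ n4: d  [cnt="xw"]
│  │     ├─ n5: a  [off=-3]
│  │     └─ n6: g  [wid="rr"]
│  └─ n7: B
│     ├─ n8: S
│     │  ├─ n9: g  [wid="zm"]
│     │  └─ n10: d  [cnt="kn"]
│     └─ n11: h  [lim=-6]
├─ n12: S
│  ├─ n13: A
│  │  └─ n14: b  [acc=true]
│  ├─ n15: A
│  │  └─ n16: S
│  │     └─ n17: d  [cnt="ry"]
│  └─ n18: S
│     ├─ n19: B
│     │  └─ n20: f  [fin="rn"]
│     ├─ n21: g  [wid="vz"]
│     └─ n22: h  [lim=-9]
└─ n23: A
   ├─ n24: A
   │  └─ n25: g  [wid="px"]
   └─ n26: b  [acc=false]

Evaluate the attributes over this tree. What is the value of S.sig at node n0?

"zkkqmy"

1. n1.lim = -3  [-3]
2. n2.ok = "xx"  ["xx"]
3. n2.lim = false  [A.lim > -3]
4. n2.val = "mk"  ["mk"]
5. n4.cnt = "xw"  [terminal]
6. n5.off = -3  [terminal]
7. n6.wid = "rr"  [terminal]
8. n3.key = true  [a.off > -4]
9. n3.sig = "rry"  [g.wid ++ "y"]
10. n3.hot = -2  [a.off * 3 + 7]
11. n2.depth = "qxx"  ["q" ++ B.ok]
12. n7.ok = "rq"  ["rq"]
13. n7.lim = true  [A.lim > -4]
14. n7.val = "qxxz"  [B₀.depth ++ "z"]
15. n9.wid = "zm"  [terminal]
16. n10.cnt = "kn"  [terminal]
17. n8.key = true  [true]
18. n8.sig = "rr"  ["rr"]
19. n8.hot = 22  [22]
20. n11.lim = -6  [terminal]
21. n7.depth = "zrq"  ["z" ++ B.ok]
22. n1.val = false  [false]
23. n13.lim = 7  [7]
24. n14.acc = true  [terminal]
25. n13.val = true  [b.acc == true]
26. n15.lim = 12  [12]
27. n17.cnt = "ry"  [terminal]
28. n16.key = false  [false]
29. n16.sig = "ryw"  [d.cnt ++ "w"]
30. n16.hot = 13  [len(d.cnt) + 11]
31. n15.val = true  [A.lim > 11]
32. n19.ok = "vw"  ["vw"]
33. n19.lim = false  [false]
34. n19.val = "kk"  ["kk"]
35. n20.fin = "rn"  [terminal]
36. n19.depth = "kkq"  [B.val ++ "q"]
37. n21.wid = "vz"  [terminal]
38. n22.lim = -9  [terminal]
39. n18.key = true  [true]
40. n18.sig = "kkqm"  [B.depth ++ "m"]
41. n18.hot = 19  [h.lim + 28]
42. n12.key = false  [A₀.val == false]
43. n12.sig = "zkkqm"  ["z" ++ S₁.sig]
44. n12.hot = 23  [S₁.hot + 4]
45. n23.lim = 2  [len(S₁.sig) - 3]
46. n24.lim = 8  [A₀.lim * -1 + 10]
47. n25.wid = "px"  [terminal]
48. n24.val = true  [A.lim > 7]
49. n26.acc = false  [terminal]
50. n23.val = false  [A₁.val == false]
51. n0.key = true  [S₁.hot > 22]
52. n0.sig = "zkkqmy"  [S₁.sig ++ "y"]
53. n0.hot = 8  [S₁.hot - 15]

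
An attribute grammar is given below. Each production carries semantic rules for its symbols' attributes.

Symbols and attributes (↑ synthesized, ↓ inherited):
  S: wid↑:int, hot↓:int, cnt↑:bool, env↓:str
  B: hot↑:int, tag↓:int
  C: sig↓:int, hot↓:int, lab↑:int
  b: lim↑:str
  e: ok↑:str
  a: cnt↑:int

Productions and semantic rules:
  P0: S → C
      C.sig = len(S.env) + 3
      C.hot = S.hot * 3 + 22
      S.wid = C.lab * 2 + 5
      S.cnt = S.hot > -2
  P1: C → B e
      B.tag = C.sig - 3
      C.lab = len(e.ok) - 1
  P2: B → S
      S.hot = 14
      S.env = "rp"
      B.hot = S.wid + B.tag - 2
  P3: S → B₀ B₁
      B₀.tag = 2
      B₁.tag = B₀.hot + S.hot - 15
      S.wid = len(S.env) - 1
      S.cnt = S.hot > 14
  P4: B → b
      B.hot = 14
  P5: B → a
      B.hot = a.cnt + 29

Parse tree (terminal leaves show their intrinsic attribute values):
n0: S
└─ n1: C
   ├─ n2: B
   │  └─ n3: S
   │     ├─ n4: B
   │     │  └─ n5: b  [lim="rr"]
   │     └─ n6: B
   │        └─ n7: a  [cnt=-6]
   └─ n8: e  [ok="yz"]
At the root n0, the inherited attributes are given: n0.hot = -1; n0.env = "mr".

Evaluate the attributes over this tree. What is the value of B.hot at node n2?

1

1. n0.hot = -1  [given at root]
2. n0.env = "mr"  [given at root]
3. n1.sig = 5  [len(S.env) + 3]
4. n1.hot = 19  [S.hot * 3 + 22]
5. n2.tag = 2  [C.sig - 3]
6. n3.hot = 14  [14]
7. n3.env = "rp"  ["rp"]
8. n4.tag = 2  [2]
9. n5.lim = "rr"  [terminal]
10. n4.hot = 14  [14]
11. n6.tag = 13  [B₀.hot + S.hot - 15]
12. n7.cnt = -6  [terminal]
13. n6.hot = 23  [a.cnt + 29]
14. n3.wid = 1  [len(S.env) - 1]
15. n3.cnt = false  [S.hot > 14]
16. n2.hot = 1  [S.wid + B.tag - 2]
17. n8.ok = "yz"  [terminal]
18. n1.lab = 1  [len(e.ok) - 1]
19. n0.wid = 7  [C.lab * 2 + 5]
20. n0.cnt = true  [S.hot > -2]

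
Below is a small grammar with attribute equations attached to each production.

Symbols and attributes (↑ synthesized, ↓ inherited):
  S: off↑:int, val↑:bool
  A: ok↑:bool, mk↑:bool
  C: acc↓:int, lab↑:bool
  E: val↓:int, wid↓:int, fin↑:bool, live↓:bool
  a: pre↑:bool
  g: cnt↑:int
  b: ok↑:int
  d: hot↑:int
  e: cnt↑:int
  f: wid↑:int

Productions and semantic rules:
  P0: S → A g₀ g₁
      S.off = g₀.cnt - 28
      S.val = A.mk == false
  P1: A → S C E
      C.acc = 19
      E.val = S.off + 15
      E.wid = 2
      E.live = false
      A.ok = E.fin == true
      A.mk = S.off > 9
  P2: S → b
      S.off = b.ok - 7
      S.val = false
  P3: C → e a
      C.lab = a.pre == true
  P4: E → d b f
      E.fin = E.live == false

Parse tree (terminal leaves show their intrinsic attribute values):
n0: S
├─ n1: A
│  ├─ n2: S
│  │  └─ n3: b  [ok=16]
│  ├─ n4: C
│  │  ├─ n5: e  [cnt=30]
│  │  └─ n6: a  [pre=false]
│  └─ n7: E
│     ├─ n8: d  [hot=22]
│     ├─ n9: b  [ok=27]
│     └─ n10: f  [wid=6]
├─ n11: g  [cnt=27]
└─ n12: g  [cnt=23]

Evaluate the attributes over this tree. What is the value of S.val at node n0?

true

1. n3.ok = 16  [terminal]
2. n2.off = 9  [b.ok - 7]
3. n2.val = false  [false]
4. n4.acc = 19  [19]
5. n5.cnt = 30  [terminal]
6. n6.pre = false  [terminal]
7. n4.lab = false  [a.pre == true]
8. n7.val = 24  [S.off + 15]
9. n7.wid = 2  [2]
10. n7.live = false  [false]
11. n8.hot = 22  [terminal]
12. n9.ok = 27  [terminal]
13. n10.wid = 6  [terminal]
14. n7.fin = true  [E.live == false]
15. n1.ok = true  [E.fin == true]
16. n1.mk = false  [S.off > 9]
17. n11.cnt = 27  [terminal]
18. n12.cnt = 23  [terminal]
19. n0.off = -1  [g₀.cnt - 28]
20. n0.val = true  [A.mk == false]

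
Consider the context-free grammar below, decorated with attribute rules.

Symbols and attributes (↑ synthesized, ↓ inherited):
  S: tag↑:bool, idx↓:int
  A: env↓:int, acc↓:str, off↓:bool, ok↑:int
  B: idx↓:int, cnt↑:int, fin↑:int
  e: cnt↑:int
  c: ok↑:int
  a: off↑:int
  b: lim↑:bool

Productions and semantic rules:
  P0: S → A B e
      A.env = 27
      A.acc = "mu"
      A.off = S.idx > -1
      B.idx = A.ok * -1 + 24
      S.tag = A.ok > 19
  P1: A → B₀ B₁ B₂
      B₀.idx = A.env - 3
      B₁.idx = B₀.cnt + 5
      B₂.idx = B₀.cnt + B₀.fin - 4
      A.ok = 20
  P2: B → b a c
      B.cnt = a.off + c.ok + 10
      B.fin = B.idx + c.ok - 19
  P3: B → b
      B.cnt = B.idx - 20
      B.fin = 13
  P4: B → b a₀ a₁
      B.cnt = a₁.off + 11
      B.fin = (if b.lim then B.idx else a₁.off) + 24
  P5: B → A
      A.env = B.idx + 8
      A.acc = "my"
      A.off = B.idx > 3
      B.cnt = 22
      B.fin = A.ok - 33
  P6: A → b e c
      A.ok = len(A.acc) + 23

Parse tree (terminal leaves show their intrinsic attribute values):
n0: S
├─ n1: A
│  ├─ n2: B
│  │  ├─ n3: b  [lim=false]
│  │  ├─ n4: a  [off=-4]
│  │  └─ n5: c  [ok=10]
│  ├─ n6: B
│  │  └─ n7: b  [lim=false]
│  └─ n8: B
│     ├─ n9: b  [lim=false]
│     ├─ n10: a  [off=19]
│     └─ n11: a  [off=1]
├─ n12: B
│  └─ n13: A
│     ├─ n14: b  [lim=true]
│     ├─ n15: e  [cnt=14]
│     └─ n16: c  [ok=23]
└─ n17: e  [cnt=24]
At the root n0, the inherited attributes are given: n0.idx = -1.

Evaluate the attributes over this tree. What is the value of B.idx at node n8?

27

1. n0.idx = -1  [given at root]
2. n1.env = 27  [27]
3. n1.acc = "mu"  ["mu"]
4. n1.off = false  [S.idx > -1]
5. n2.idx = 24  [A.env - 3]
6. n3.lim = false  [terminal]
7. n4.off = -4  [terminal]
8. n5.ok = 10  [terminal]
9. n2.cnt = 16  [a.off + c.ok + 10]
10. n2.fin = 15  [B.idx + c.ok - 19]
11. n6.idx = 21  [B₀.cnt + 5]
12. n7.lim = false  [terminal]
13. n6.cnt = 1  [B.idx - 20]
14. n6.fin = 13  [13]
15. n8.idx = 27  [B₀.cnt + B₀.fin - 4]
16. n9.lim = false  [terminal]
17. n10.off = 19  [terminal]
18. n11.off = 1  [terminal]
19. n8.cnt = 12  [a₁.off + 11]
20. n8.fin = 25  [(if b.lim then B.idx else a₁.off) + 24]
21. n1.ok = 20  [20]
22. n12.idx = 4  [A.ok * -1 + 24]
23. n13.env = 12  [B.idx + 8]
24. n13.acc = "my"  ["my"]
25. n13.off = true  [B.idx > 3]
26. n14.lim = true  [terminal]
27. n15.cnt = 14  [terminal]
28. n16.ok = 23  [terminal]
29. n13.ok = 25  [len(A.acc) + 23]
30. n12.cnt = 22  [22]
31. n12.fin = -8  [A.ok - 33]
32. n17.cnt = 24  [terminal]
33. n0.tag = true  [A.ok > 19]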